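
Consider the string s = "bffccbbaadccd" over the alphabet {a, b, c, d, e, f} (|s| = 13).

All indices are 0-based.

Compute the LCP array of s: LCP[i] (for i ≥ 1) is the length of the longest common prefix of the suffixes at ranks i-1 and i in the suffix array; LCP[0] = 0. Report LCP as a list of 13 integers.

[0, 1, 0, 1, 1, 0, 1, 2, 1, 0, 1, 0, 1]

rank | idx | suffix
   0 |   7 | aadccd
   1 |   8 | adccd
   2 |   6 | baadccd
   3 |   5 | bbaadccd
   4 |   0 | bffccbbaadccd
   5 |   4 | cbbaadccd
   6 |   3 | ccbbaadccd
   7 |  10 | ccd
   8 |  11 | cd
   9 |  12 | d
  10 |   9 | dccd
  11 |   2 | fccbbaadccd
  12 |   1 | ffccbbaadccd

SA = [7, 8, 6, 5, 0, 4, 3, 10, 11, 12, 9, 2, 1]
[i] adj suffixes → lcp
  [1] 7/8 → 1 ('a')
  [2] 8/6 → 0 ('')
  [3] 6/5 → 1 ('b')
  [4] 5/0 → 1 ('b')
  [5] 0/4 → 0 ('')
  [6] 4/3 → 1 ('c')
  [7] 3/10 → 2 ('cc')
  [8] 10/11 → 1 ('c')
  [9] 11/12 → 0 ('')
  [10] 12/9 → 1 ('d')
  [11] 9/2 → 0 ('')
  [12] 2/1 → 1 ('f')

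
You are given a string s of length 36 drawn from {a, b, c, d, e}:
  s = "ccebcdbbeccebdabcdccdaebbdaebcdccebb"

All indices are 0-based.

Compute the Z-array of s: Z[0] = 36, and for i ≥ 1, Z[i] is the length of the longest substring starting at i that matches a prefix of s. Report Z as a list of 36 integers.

[36, 1, 0, 0, 1, 0, 0, 0, 0, 4, 1, 0, 0, 0, 0, 0, 1, 0, 2, 1, 0, 0, 0, 0, 0, 0, 0, 0, 0, 1, 0, 4, 1, 0, 0, 0]

Z[0]=36
i=1: fresh scan; Z[1]=1 scan→box=[1,2)
i=2: fresh scan; Z[2]=0
i=3: fresh scan; Z[3]=0
i=4: fresh scan; Z[4]=1 scan→box=[4,5)
i=5: fresh scan; Z[5]=0
i=6: fresh scan; Z[6]=0
i=7: fresh scan; Z[7]=0
i=8: fresh scan; Z[8]=0
i=9: fresh scan; Z[9]=4 scan→box=[9,13)
i=10: min(r-i=3, Z[1]=1)=1; Z[10]=1
i=11: min(r-i=2, Z[2]=0)=0; Z[11]=0
i=12: min(r-i=1, Z[3]=0)=0; Z[12]=0
i=13: fresh scan; Z[13]=0
i=14: fresh scan; Z[14]=0
i=15: fresh scan; Z[15]=0
i=16: fresh scan; Z[16]=1 scan→box=[16,17)
i=17: fresh scan; Z[17]=0
i=18: fresh scan; Z[18]=2 scan→box=[18,20)
i=19: min(r-i=1, Z[1]=1)=1; Z[19]=1
i=20: fresh scan; Z[20]=0
i=21: fresh scan; Z[21]=0
i=22: fresh scan; Z[22]=0
i=23: fresh scan; Z[23]=0
i=24: fresh scan; Z[24]=0
i=25: fresh scan; Z[25]=0
i=26: fresh scan; Z[26]=0
i=27: fresh scan; Z[27]=0
i=28: fresh scan; Z[28]=0
i=29: fresh scan; Z[29]=1 scan→box=[29,30)
i=30: fresh scan; Z[30]=0
i=31: fresh scan; Z[31]=4 scan→box=[31,35)
i=32: min(r-i=3, Z[1]=1)=1; Z[32]=1
i=33: min(r-i=2, Z[2]=0)=0; Z[33]=0
i=34: min(r-i=1, Z[3]=0)=0; Z[34]=0
i=35: fresh scan; Z[35]=0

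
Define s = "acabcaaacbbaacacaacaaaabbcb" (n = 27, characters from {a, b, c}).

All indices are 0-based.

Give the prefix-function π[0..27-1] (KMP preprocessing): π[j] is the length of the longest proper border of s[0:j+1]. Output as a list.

π[0] = 0
j=1 s[j]='c': π[1]=0 (border '')
j=2 s[j]='a': π[2]=1 (border 'a')
j=3 s[j]='b': k: 1→0; π[3]=0 (border '')
j=4 s[j]='c': π[4]=0 (border '')
j=5 s[j]='a': π[5]=1 (border 'a')
j=6 s[j]='a': k: 1→0; π[6]=1 (border 'a')
j=7 s[j]='a': k: 1→0; π[7]=1 (border 'a')
j=8 s[j]='c': π[8]=2 (border 'ac')
j=9 s[j]='b': k: 2→0; π[9]=0 (border '')
j=10 s[j]='b': π[10]=0 (border '')
j=11 s[j]='a': π[11]=1 (border 'a')
j=12 s[j]='a': k: 1→0; π[12]=1 (border 'a')
j=13 s[j]='c': π[13]=2 (border 'ac')
j=14 s[j]='a': π[14]=3 (border 'aca')
j=15 s[j]='c': k: 3→1; π[15]=2 (border 'ac')
j=16 s[j]='a': π[16]=3 (border 'aca')
j=17 s[j]='a': k: 3→1→0; π[17]=1 (border 'a')
j=18 s[j]='c': π[18]=2 (border 'ac')
j=19 s[j]='a': π[19]=3 (border 'aca')
j=20 s[j]='a': k: 3→1→0; π[20]=1 (border 'a')
j=21 s[j]='a': k: 1→0; π[21]=1 (border 'a')
j=22 s[j]='a': k: 1→0; π[22]=1 (border 'a')
j=23 s[j]='b': k: 1→0; π[23]=0 (border '')
j=24 s[j]='b': π[24]=0 (border '')
j=25 s[j]='c': π[25]=0 (border '')
j=26 s[j]='b': π[26]=0 (border '')

[0, 0, 1, 0, 0, 1, 1, 1, 2, 0, 0, 1, 1, 2, 3, 2, 3, 1, 2, 3, 1, 1, 1, 0, 0, 0, 0]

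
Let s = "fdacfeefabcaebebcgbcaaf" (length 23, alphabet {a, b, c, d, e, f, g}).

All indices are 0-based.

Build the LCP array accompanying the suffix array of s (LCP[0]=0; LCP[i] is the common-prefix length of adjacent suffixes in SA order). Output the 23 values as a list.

[0, 1, 1, 1, 1, 0, 3, 2, 1, 0, 2, 1, 1, 0, 0, 2, 1, 1, 0, 1, 1, 1, 0]

rank | idx | suffix
   0 |  20 | aaf
   1 |   8 | abcaebebcgbcaaf
   2 |   2 | acfeefabcaebebcgbcaaf
   3 |  11 | aebebcgbcaaf
   4 |  21 | af
   5 |  18 | bcaaf
   6 |   9 | bcaebebcgbcaaf
   7 |  15 | bcgbcaaf
   8 |  13 | bebcgbcaaf
   9 |  19 | caaf
  10 |  10 | caebebcgbcaaf
  11 |   3 | cfeefabcaebebcgbcaaf
  12 |  16 | cgbcaaf
  13 |   1 | dacfeefabcaebebcgbcaaf
  14 |  14 | ebcgbcaaf
  15 |  12 | ebebcgbcaaf
  16 |   5 | eefabcaebebcgbcaaf
  17 |   6 | efabcaebebcgbcaaf
  18 |  22 | f
  19 |   7 | fabcaebebcgbcaaf
  20 |   0 | fdacfeefabcaebebcgbcaaf
  21 |   4 | feefabcaebebcgbcaaf
  22 |  17 | gbcaaf

SA = [20, 8, 2, 11, 21, 18, 9, 15, 13, 19, 10, 3, 16, 1, 14, 12, 5, 6, 22, 7, 0, 4, 17]
i: (SA[i-1],SA[i]) lcp shared
  1: (20,8) 1 'a'
  2: (8,2) 1 'a'
  3: (2,11) 1 'a'
  4: (11,21) 1 'a'
  5: (21,18) 0 ''
  6: (18,9) 3 'bca'
  7: (9,15) 2 'bc'
  8: (15,13) 1 'b'
  9: (13,19) 0 ''
  10: (19,10) 2 'ca'
  11: (10,3) 1 'c'
  12: (3,16) 1 'c'
  13: (16,1) 0 ''
  14: (1,14) 0 ''
  15: (14,12) 2 'eb'
  16: (12,5) 1 'e'
  17: (5,6) 1 'e'
  18: (6,22) 0 ''
  19: (22,7) 1 'f'
  20: (7,0) 1 'f'
  21: (0,4) 1 'f'
  22: (4,17) 0 ''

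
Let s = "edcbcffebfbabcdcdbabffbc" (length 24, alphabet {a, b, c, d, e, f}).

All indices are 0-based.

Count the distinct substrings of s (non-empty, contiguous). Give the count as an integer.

272

rank→(start, suffix):
  0 → (11, 'abcdcdbabffbc')
  1 → (18, 'abffbc')
  2 → (10, 'babcdcdbabffbc')
  3 → (17, 'babffbc')
  4 → (22, 'bc')
  5 → (12, 'bcdcdbabffbc')
  6 → (3, 'bcffebfbabcdcdbabffbc')
  7 → (8, 'bfbabcdcdbabffbc')
  8 → (19, 'bffbc')
  9 → (23, 'c')
  10 → (2, 'cbcffebfbabcdcdbabffbc')
  11 → (15, 'cdbabffbc')
  12 → (13, 'cdcdbabffbc')
  13 → (4, 'cffebfbabcdcdbabffbc')
  14 → (16, 'dbabffbc')
  15 → (1, 'dcbcffebfbabcdcdbabffbc')
  16 → (14, 'dcdbabffbc')
  17 → (7, 'ebfbabcdcdbabffbc')
  18 → (0, 'edcbcffebfbabcdcdbabffbc')
  19 → (9, 'fbabcdcdbabffbc')
  20 → (21, 'fbc')
  21 → (6, 'febfbabcdcdbabffbc')
  22 → (20, 'ffbc')
  23 → (5, 'ffebfbabcdcdbabffbc')

SA = [11, 18, 10, 17, 22, 12, 3, 8, 19, 23, 2, 15, 13, 4, 16, 1, 14, 7, 0, 9, 21, 6, 20, 5]
[i] adj suffixes → lcp
  [1] 11/18 → 2 ('ab')
  [2] 18/10 → 0 ('')
  [3] 10/17 → 3 ('bab')
  [4] 17/22 → 1 ('b')
  [5] 22/12 → 2 ('bc')
  [6] 12/3 → 2 ('bc')
  [7] 3/8 → 1 ('b')
  [8] 8/19 → 2 ('bf')
  [9] 19/23 → 0 ('')
  [10] 23/2 → 1 ('c')
  [11] 2/15 → 1 ('c')
  [12] 15/13 → 2 ('cd')
  [13] 13/4 → 1 ('c')
  [14] 4/16 → 0 ('')
  [15] 16/1 → 1 ('d')
  [16] 1/14 → 2 ('dc')
  [17] 14/7 → 0 ('')
  [18] 7/0 → 1 ('e')
  [19] 0/9 → 0 ('')
  [20] 9/21 → 2 ('fb')
  [21] 21/6 → 1 ('f')
  [22] 6/20 → 1 ('f')
  [23] 20/5 → 2 ('ff')

n(n+1)/2 = 24·25/2 = 300
Σ LCP = 0 + 2 + 0 + 3 + 1 + 2 + 2 + 1 + 2 + 0 + 1 + 1 + 2 + 1 + 0 + 1 + 2 + 0 + 1 + 0 + 2 + 1 + 1 + 2 = 28
distinct = 300 − 28 = 272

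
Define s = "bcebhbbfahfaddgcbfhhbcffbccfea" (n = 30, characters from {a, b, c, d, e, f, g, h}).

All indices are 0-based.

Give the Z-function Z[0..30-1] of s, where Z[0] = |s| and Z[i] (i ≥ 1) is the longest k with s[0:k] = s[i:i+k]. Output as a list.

Z[0]=30
i=1: fresh scan; Z[1]=0
i=2: fresh scan; Z[2]=0
i=3: fresh scan; Z[3]=1 grow→box=[3,4)
i=4: fresh scan; Z[4]=0
i=5: fresh scan; Z[5]=1 grow→box=[5,6)
i=6: fresh scan; Z[6]=1 grow→box=[6,7)
i=7: fresh scan; Z[7]=0
i=8: fresh scan; Z[8]=0
i=9: fresh scan; Z[9]=0
i=10: fresh scan; Z[10]=0
i=11: fresh scan; Z[11]=0
i=12: fresh scan; Z[12]=0
i=13: fresh scan; Z[13]=0
i=14: fresh scan; Z[14]=0
i=15: fresh scan; Z[15]=0
i=16: fresh scan; Z[16]=1 grow→box=[16,17)
i=17: fresh scan; Z[17]=0
i=18: fresh scan; Z[18]=0
i=19: fresh scan; Z[19]=0
i=20: fresh scan; Z[20]=2 grow→box=[20,22)
i=21: min(r-i=1, Z[1]=0)=0; Z[21]=0
i=22: fresh scan; Z[22]=0
i=23: fresh scan; Z[23]=0
i=24: fresh scan; Z[24]=2 grow→box=[24,26)
i=25: min(r-i=1, Z[1]=0)=0; Z[25]=0
i=26: fresh scan; Z[26]=0
i=27: fresh scan; Z[27]=0
i=28: fresh scan; Z[28]=0
i=29: fresh scan; Z[29]=0

[30, 0, 0, 1, 0, 1, 1, 0, 0, 0, 0, 0, 0, 0, 0, 0, 1, 0, 0, 0, 2, 0, 0, 0, 2, 0, 0, 0, 0, 0]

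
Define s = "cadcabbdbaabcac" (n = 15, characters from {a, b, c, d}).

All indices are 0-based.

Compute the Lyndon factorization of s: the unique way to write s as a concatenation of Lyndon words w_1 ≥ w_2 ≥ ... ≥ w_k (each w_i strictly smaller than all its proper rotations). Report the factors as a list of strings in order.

emit factor 1: 'c' (i=0, period=1)
emit factor 2: 'adc' (i=1, period=3)
emit factor 3: 'abbdb' (i=4, period=5)
emit factor 4: 'aabcac' (i=9, period=6)

["c", "adc", "abbdb", "aabcac"]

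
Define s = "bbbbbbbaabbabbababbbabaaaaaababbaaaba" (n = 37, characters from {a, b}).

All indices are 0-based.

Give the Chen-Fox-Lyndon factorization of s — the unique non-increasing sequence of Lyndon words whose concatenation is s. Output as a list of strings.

["b", "b", "b", "b", "b", "b", "b", "aabbabbababbbab", "aaaaaababbaaab", "a"]

emit factor 1: 'b' (i=0, period=1)
emit factor 2: 'b' (i=1, period=1)
emit factor 3: 'b' (i=2, period=1)
emit factor 4: 'b' (i=3, period=1)
emit factor 5: 'b' (i=4, period=1)
emit factor 6: 'b' (i=5, period=1)
emit factor 7: 'b' (i=6, period=1)
emit factor 8: 'aabbabbababbbab' (i=7, period=15)
emit factor 9: 'aaaaaababbaaab' (i=22, period=14)
emit factor 10: 'a' (i=36, period=1)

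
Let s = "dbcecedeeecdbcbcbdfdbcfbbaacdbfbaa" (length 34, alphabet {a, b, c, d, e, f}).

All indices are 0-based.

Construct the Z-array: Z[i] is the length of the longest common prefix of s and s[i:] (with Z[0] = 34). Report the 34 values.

Z[0]=34
i=1: fresh scan; Z[1]=0
i=2: fresh scan; Z[2]=0
i=3: fresh scan; Z[3]=0
i=4: fresh scan; Z[4]=0
i=5: fresh scan; Z[5]=0
i=6: fresh scan; Z[6]=1 scan→box=[6,7)
i=7: fresh scan; Z[7]=0
i=8: fresh scan; Z[8]=0
i=9: fresh scan; Z[9]=0
i=10: fresh scan; Z[10]=0
i=11: fresh scan; Z[11]=3 scan→box=[11,14)
i=12: min(r-i=2, Z[1]=0)=0; Z[12]=0
i=13: min(r-i=1, Z[2]=0)=0; Z[13]=0
i=14: fresh scan; Z[14]=0
i=15: fresh scan; Z[15]=0
i=16: fresh scan; Z[16]=0
i=17: fresh scan; Z[17]=1 scan→box=[17,18)
i=18: fresh scan; Z[18]=0
i=19: fresh scan; Z[19]=3 scan→box=[19,22)
i=20: min(r-i=2, Z[1]=0)=0; Z[20]=0
i=21: min(r-i=1, Z[2]=0)=0; Z[21]=0
i=22: fresh scan; Z[22]=0
i=23: fresh scan; Z[23]=0
i=24: fresh scan; Z[24]=0
i=25: fresh scan; Z[25]=0
i=26: fresh scan; Z[26]=0
i=27: fresh scan; Z[27]=0
i=28: fresh scan; Z[28]=2 scan→box=[28,30)
i=29: min(r-i=1, Z[1]=0)=0; Z[29]=0
i=30: fresh scan; Z[30]=0
i=31: fresh scan; Z[31]=0
i=32: fresh scan; Z[32]=0
i=33: fresh scan; Z[33]=0

[34, 0, 0, 0, 0, 0, 1, 0, 0, 0, 0, 3, 0, 0, 0, 0, 0, 1, 0, 3, 0, 0, 0, 0, 0, 0, 0, 0, 2, 0, 0, 0, 0, 0]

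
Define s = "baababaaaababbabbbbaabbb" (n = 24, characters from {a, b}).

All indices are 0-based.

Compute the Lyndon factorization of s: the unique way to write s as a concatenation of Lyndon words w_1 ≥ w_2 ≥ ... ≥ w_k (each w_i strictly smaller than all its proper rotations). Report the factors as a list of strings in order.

emit factor 1: 'b' (i=0, period=1)
emit factor 2: 'aabab' (i=1, period=5)
emit factor 3: 'aaaababbabbbbaabbb' (i=6, period=18)

["b", "aabab", "aaaababbabbbbaabbb"]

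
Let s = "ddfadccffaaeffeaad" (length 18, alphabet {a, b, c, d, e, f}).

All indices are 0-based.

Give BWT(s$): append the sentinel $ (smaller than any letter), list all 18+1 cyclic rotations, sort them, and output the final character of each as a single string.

rank  rotation             last
    0  $ddfadccffaaeffeaad  d
    1  aad$ddfadccffaaeffe  e
    2  aaeffeaad$ddfadccff  f
    3  ad$ddfadccffaaeffea  a
    4  adccffaaeffeaad$ddf  f
    5  aeffeaad$ddfadccffa  a
    6  ccffaaeffeaad$ddfad  d
    7  cffaaeffeaad$ddfadc  c
    8  d$ddfadccffaaeffeaa  a
    9  dccffaaeffeaad$ddfa  a
   10  ddfadccffaaeffeaad$  $
   11  dfadccffaaeffeaad$d  d
   12  eaad$ddfadccffaaeff  f
   13  effeaad$ddfadccffaa  a
   14  faaeffeaad$ddfadccf  f
   15  fadccffaaeffeaad$dd  d
   16  feaad$ddfadccffaaef  f
   17  ffaaeffeaad$ddfadcc  c
   18  ffeaad$ddfadccffaae  e

defafadcaa$dfafdfce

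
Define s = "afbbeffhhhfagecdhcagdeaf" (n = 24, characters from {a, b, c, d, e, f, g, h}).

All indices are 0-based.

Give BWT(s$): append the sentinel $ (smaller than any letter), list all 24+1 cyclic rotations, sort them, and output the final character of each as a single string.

fe$cffbhegcdgbahaefaadhhf

rank  rotation                   last
    0  $afbbeffhhhfagecdhcagdeaf  f
    1  af$afbbeffhhhfagecdhcagde  e
    2  afbbeffhhhfagecdhcagdeaf$  $
    3  agdeaf$afbbeffhhhfagecdhc  c
    4  agecdhcagdeaf$afbbeffhhhf  f
    5  bbeffhhhfagecdhcagdeaf$af  f
    6  beffhhhfagecdhcagdeaf$afb  b
    7  cagdeaf$afbbeffhhhfagecdh  h
    8  cdhcagdeaf$afbbeffhhhfage  e
    9  deaf$afbbeffhhhfagecdhcag  g
   10  dhcagdeaf$afbbeffhhhfagec  c
   11  eaf$afbbeffhhhfagecdhcagd  d
   12  ecdhcagdeaf$afbbeffhhhfag  g
   13  effhhhfagecdhcagdeaf$afbb  b
   14  f$afbbeffhhhfagecdhcagdea  a
   15  fagecdhcagdeaf$afbbeffhhh  h
   16  fbbeffhhhfagecdhcagdeaf$a  a
   17  ffhhhfagecdhcagdeaf$afbbe  e
   18  fhhhfagecdhcagdeaf$afbbef  f
   19  gdeaf$afbbeffhhhfagecdhca  a
   20  gecdhcagdeaf$afbbeffhhhfa  a
   21  hcagdeaf$afbbeffhhhfagecd  d
   22  hfagecdhcagdeaf$afbbeffhh  h
   23  hhfagecdhcagdeaf$afbbeffh  h
   24  hhhfagecdhcagdeaf$afbbeff  f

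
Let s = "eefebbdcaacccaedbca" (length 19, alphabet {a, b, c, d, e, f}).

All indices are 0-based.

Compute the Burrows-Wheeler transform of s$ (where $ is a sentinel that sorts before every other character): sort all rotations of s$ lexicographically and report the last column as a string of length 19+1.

accacedbbdccaebfa$ee

rank  rotation              last
    0  $eefebbdcaacccaedbca  a
    1  a$eefebbdcaacccaedbc  c
    2  aacccaedbca$eefebbdc  c
    3  acccaedbca$eefebbdca  a
    4  aedbca$eefebbdcaaccc  c
    5  bbdcaacccaedbca$eefe  e
    6  bca$eefebbdcaacccaed  d
    7  bdcaacccaedbca$eefeb  b
    8  ca$eefebbdcaacccaedb  b
    9  caacccaedbca$eefebbd  d
   10  caedbca$eefebbdcaacc  c
   11  ccaedbca$eefebbdcaac  c
   12  cccaedbca$eefebbdcaa  a
   13  dbca$eefebbdcaacccae  e
   14  dcaacccaedbca$eefebb  b
   15  ebbdcaacccaedbca$eef  f
   16  edbca$eefebbdcaaccca  a
   17  eefebbdcaacccaedbca$  $
   18  efebbdcaacccaedbca$e  e
   19  febbdcaacccaedbca$ee  e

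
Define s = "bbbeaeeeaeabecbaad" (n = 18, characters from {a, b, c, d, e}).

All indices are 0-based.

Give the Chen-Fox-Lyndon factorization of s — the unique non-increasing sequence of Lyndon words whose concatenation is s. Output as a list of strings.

["bbbe", "aeee", "ae", "abecb", "aad"]

emit factor 1: 'bbbe' (i=0, period=4)
emit factor 2: 'aeee' (i=4, period=4)
emit factor 3: 'ae' (i=8, period=2)
emit factor 4: 'abecb' (i=10, period=5)
emit factor 5: 'aad' (i=15, period=3)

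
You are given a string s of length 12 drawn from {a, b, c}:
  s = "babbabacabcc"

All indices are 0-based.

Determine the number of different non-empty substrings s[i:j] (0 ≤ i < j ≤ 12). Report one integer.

64

sorted suffixes:
  #0 SA[0]=4  'abacabcc'
  #1 SA[1]=1  'abbabacabcc'
  #2 SA[2]=8  'abcc'
  #3 SA[3]=6  'acabcc'
  #4 SA[4]=3  'babacabcc'
  #5 SA[5]=0  'babbabacabcc'
  #6 SA[6]=5  'bacabcc'
  #7 SA[7]=2  'bbabacabcc'
  #8 SA[8]=9  'bcc'
  #9 SA[9]=11  'c'
  #10 SA[10]=7  'cabcc'
  #11 SA[11]=10  'cc'

SA = [4, 1, 8, 6, 3, 0, 5, 2, 9, 11, 7, 10]
rank  pair      lcp
   1  s[4:],s[1:]  2  'ab'
   2  s[1:],s[8:]  2  'ab'
   3  s[8:],s[6:]  1  'a'
   4  s[6:],s[3:]  0  ''
   5  s[3:],s[0:]  3  'bab'
   6  s[0:],s[5:]  2  'ba'
   7  s[5:],s[2:]  1  'b'
   8  s[2:],s[9:]  1  'b'
   9  s[9:],s[11:]  0  ''
  10  s[11:],s[7:]  1  'c'
  11  s[7:],s[10:]  1  'c'

n(n+1)/2 = 12·13/2 = 78
Σ LCP = 0 + 2 + 2 + 1 + 0 + 3 + 2 + 1 + 1 + 0 + 1 + 1 = 14
distinct = 78 − 14 = 64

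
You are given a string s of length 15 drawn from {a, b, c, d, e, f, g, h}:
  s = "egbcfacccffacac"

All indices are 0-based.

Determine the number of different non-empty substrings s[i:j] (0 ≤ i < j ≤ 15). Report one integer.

105

rank | idx | suffix
   0 |  13 | ac
   1 |  11 | acac
   2 |   5 | acccffacac
   3 |   2 | bcfacccffacac
   4 |  14 | c
   5 |  12 | cac
   6 |   6 | cccffacac
   7 |   7 | ccffacac
   8 |   3 | cfacccffacac
   9 |   8 | cffacac
  10 |   0 | egbcfacccffacac
  11 |  10 | facac
  12 |   4 | facccffacac
  13 |   9 | ffacac
  14 |   1 | gbcfacccffacac

SA = [13, 11, 5, 2, 14, 12, 6, 7, 3, 8, 0, 10, 4, 9, 1]
i: (SA[i-1],SA[i]) lcp shared
  1: (13,11) 2 'ac'
  2: (11,5) 2 'ac'
  3: (5,2) 0 ''
  4: (2,14) 0 ''
  5: (14,12) 1 'c'
  6: (12,6) 1 'c'
  7: (6,7) 2 'cc'
  8: (7,3) 1 'c'
  9: (3,8) 2 'cf'
  10: (8,0) 0 ''
  11: (0,10) 0 ''
  12: (10,4) 3 'fac'
  13: (4,9) 1 'f'
  14: (9,1) 0 ''

n(n+1)/2 = 15·16/2 = 120
Σ LCP = 0 + 2 + 2 + 0 + 0 + 1 + 1 + 2 + 1 + 2 + 0 + 0 + 3 + 1 + 0 = 15
distinct = 120 − 15 = 105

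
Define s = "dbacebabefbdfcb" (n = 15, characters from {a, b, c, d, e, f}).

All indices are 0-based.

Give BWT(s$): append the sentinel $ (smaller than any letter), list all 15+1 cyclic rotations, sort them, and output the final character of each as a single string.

bbbcedfafa$bcbed

rank  rotation          last
    0  $dbacebabefbdfcb  b
    1  abefbdfcb$dbaceb  b
    2  acebabefbdfcb$db  b
    3  b$dbacebabefbdfc  c
    4  babefbdfcb$dbace  e
    5  bacebabefbdfcb$d  d
    6  bdfcb$dbacebabef  f
    7  befbdfcb$dbaceba  a
    8  cb$dbacebabefbdf  f
    9  cebabefbdfcb$dba  a
   10  dbacebabefbdfcb$  $
   11  dfcb$dbacebabefb  b
   12  ebabefbdfcb$dbac  c
   13  efbdfcb$dbacebab  b
   14  fbdfcb$dbacebabe  e
   15  fcb$dbacebabefbd  d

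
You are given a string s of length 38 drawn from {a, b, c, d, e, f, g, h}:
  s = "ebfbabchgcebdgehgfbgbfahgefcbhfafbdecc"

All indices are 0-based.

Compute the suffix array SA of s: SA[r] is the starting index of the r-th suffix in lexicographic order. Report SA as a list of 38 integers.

rank | idx | suffix
   0 |   4 | abchgcebdgehgfbgbfahgefcbhfafbdecc
   1 |  31 | afbdecc
   2 |  22 | ahgefcbhfafbdecc
   3 |   3 | babchgcebdgehgfbgbfahgefcbhfafbdecc
   4 |   5 | bchgcebdgehgfbgbfahgefcbhfafbdecc
   5 |  33 | bdecc
   6 |  11 | bdgehgfbgbfahgefcbhfafbdecc
   7 |  20 | bfahgefcbhfafbdecc
   8 |   1 | bfbabchgcebdgehgfbgbfahgefcbhfafbdecc
   9 |  18 | bgbfahgefcbhfafbdecc
  10 |  28 | bhfafbdecc
  11 |  37 | c
  12 |  27 | cbhfafbdecc
  13 |  36 | cc
  14 |   9 | cebdgehgfbgbfahgefcbhfafbdecc
  15 |   6 | chgcebdgehgfbgbfahgefcbhfafbdecc
  16 |  34 | decc
  17 |  12 | dgehgfbgbfahgefcbhfafbdecc
  18 |  10 | ebdgehgfbgbfahgefcbhfafbdecc
  19 |   0 | ebfbabchgcebdgehgfbgbfahgefcbhfafbdecc
  20 |  35 | ecc
  21 |  25 | efcbhfafbdecc
  22 |  14 | ehgfbgbfahgefcbhfafbdecc
  23 |  30 | fafbdecc
  24 |  21 | fahgefcbhfafbdecc
  25 |   2 | fbabchgcebdgehgfbgbfahgefcbhfafbdecc
  26 |  32 | fbdecc
  27 |  17 | fbgbfahgefcbhfafbdecc
  28 |  26 | fcbhfafbdecc
  29 |  19 | gbfahgefcbhfafbdecc
  30 |   8 | gcebdgehgfbgbfahgefcbhfafbdecc
  31 |  24 | gefcbhfafbdecc
  32 |  13 | gehgfbgbfahgefcbhfafbdecc
  33 |  16 | gfbgbfahgefcbhfafbdecc
  34 |  29 | hfafbdecc
  35 |   7 | hgcebdgehgfbgbfahgefcbhfafbdecc
  36 |  23 | hgefcbhfafbdecc
  37 |  15 | hgfbgbfahgefcbhfafbdecc

[4, 31, 22, 3, 5, 33, 11, 20, 1, 18, 28, 37, 27, 36, 9, 6, 34, 12, 10, 0, 35, 25, 14, 30, 21, 2, 32, 17, 26, 19, 8, 24, 13, 16, 29, 7, 23, 15]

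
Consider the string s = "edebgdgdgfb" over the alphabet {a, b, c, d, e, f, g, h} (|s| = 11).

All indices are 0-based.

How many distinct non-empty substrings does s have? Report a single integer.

57

rank→(start, suffix):
  0 → (10, 'b')
  1 → (3, 'bgdgdgfb')
  2 → (1, 'debgdgdgfb')
  3 → (5, 'dgdgfb')
  4 → (7, 'dgfb')
  5 → (2, 'ebgdgdgfb')
  6 → (0, 'edebgdgdgfb')
  7 → (9, 'fb')
  8 → (4, 'gdgdgfb')
  9 → (6, 'gdgfb')
  10 → (8, 'gfb')

SA = [10, 3, 1, 5, 7, 2, 0, 9, 4, 6, 8]
i: (SA[i-1],SA[i]) lcp shared
  1: (10,3) 1 'b'
  2: (3,1) 0 ''
  3: (1,5) 1 'd'
  4: (5,7) 2 'dg'
  5: (7,2) 0 ''
  6: (2,0) 1 'e'
  7: (0,9) 0 ''
  8: (9,4) 0 ''
  9: (4,6) 3 'gdg'
  10: (6,8) 1 'g'

n(n+1)/2 = 11·12/2 = 66
Σ LCP = 0 + 1 + 0 + 1 + 2 + 0 + 1 + 0 + 0 + 3 + 1 = 9
distinct = 66 − 9 = 57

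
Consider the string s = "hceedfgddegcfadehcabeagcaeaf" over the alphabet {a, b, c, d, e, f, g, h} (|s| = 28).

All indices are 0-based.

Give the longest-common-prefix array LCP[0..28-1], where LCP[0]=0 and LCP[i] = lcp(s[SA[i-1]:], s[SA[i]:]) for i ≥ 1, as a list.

rank | idx | suffix
   0 |  18 | abeagcaeaf
   1 |  13 | adehcabeagcaeaf
   2 |  24 | aeaf
   3 |  26 | af
   4 |  21 | agcaeaf
   5 |  19 | beagcaeaf
   6 |  17 | cabeagcaeaf
   7 |  23 | caeaf
   8 |   1 | ceedfgddegcfadehcabeagcaeaf
   9 |  11 | cfadehcabeagcaeaf
  10 |   7 | ddegcfadehcabeagcaeaf
  11 |   8 | degcfadehcabeagcaeaf
  12 |  14 | dehcabeagcaeaf
  13 |   4 | dfgddegcfadehcabeagcaeaf
  14 |  25 | eaf
  15 |  20 | eagcaeaf
  16 |   3 | edfgddegcfadehcabeagcaeaf
  17 |   2 | eedfgddegcfadehcabeagcaeaf
  18 |   9 | egcfadehcabeagcaeaf
  19 |  15 | ehcabeagcaeaf
  20 |  27 | f
  21 |  12 | fadehcabeagcaeaf
  22 |   5 | fgddegcfadehcabeagcaeaf
  23 |  22 | gcaeaf
  24 |  10 | gcfadehcabeagcaeaf
  25 |   6 | gddegcfadehcabeagcaeaf
  26 |  16 | hcabeagcaeaf
  27 |   0 | hceedfgddegcfadehcabeagcaeaf

SA = [18, 13, 24, 26, 21, 19, 17, 23, 1, 11, 7, 8, 14, 4, 25, 20, 3, 2, 9, 15, 27, 12, 5, 22, 10, 6, 16, 0]
[i] adj suffixes → lcp
  [1] 18/13 → 1 ('a')
  [2] 13/24 → 1 ('a')
  [3] 24/26 → 1 ('a')
  [4] 26/21 → 1 ('a')
  [5] 21/19 → 0 ('')
  [6] 19/17 → 0 ('')
  [7] 17/23 → 2 ('ca')
  [8] 23/1 → 1 ('c')
  [9] 1/11 → 1 ('c')
  [10] 11/7 → 0 ('')
  [11] 7/8 → 1 ('d')
  [12] 8/14 → 2 ('de')
  [13] 14/4 → 1 ('d')
  [14] 4/25 → 0 ('')
  [15] 25/20 → 2 ('ea')
  [16] 20/3 → 1 ('e')
  [17] 3/2 → 1 ('e')
  [18] 2/9 → 1 ('e')
  [19] 9/15 → 1 ('e')
  [20] 15/27 → 0 ('')
  [21] 27/12 → 1 ('f')
  [22] 12/5 → 1 ('f')
  [23] 5/22 → 0 ('')
  [24] 22/10 → 2 ('gc')
  [25] 10/6 → 1 ('g')
  [26] 6/16 → 0 ('')
  [27] 16/0 → 2 ('hc')

[0, 1, 1, 1, 1, 0, 0, 2, 1, 1, 0, 1, 2, 1, 0, 2, 1, 1, 1, 1, 0, 1, 1, 0, 2, 1, 0, 2]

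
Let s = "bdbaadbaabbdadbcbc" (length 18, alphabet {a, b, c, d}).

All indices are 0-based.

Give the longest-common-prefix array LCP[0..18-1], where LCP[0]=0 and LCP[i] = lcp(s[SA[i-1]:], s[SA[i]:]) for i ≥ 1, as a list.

rank→(start, suffix):
  0 → (7, 'aabbdadbcbc')
  1 → (3, 'aadbaabbdadbcbc')
  2 → (8, 'abbdadbcbc')
  3 → (4, 'adbaabbdadbcbc')
  4 → (12, 'adbcbc')
  5 → (6, 'baabbdadbcbc')
  6 → (2, 'baadbaabbdadbcbc')
  7 → (9, 'bbdadbcbc')
  8 → (16, 'bc')
  9 → (14, 'bcbc')
  10 → (10, 'bdadbcbc')
  11 → (0, 'bdbaadbaabbdadbcbc')
  12 → (17, 'c')
  13 → (15, 'cbc')
  14 → (11, 'dadbcbc')
  15 → (5, 'dbaabbdadbcbc')
  16 → (1, 'dbaadbaabbdadbcbc')
  17 → (13, 'dbcbc')

SA = [7, 3, 8, 4, 12, 6, 2, 9, 16, 14, 10, 0, 17, 15, 11, 5, 1, 13]
i: (SA[i-1],SA[i]) lcp shared
  1: (7,3) 2 'aa'
  2: (3,8) 1 'a'
  3: (8,4) 1 'a'
  4: (4,12) 3 'adb'
  5: (12,6) 0 ''
  6: (6,2) 3 'baa'
  7: (2,9) 1 'b'
  8: (9,16) 1 'b'
  9: (16,14) 2 'bc'
  10: (14,10) 1 'b'
  11: (10,0) 2 'bd'
  12: (0,17) 0 ''
  13: (17,15) 1 'c'
  14: (15,11) 0 ''
  15: (11,5) 1 'd'
  16: (5,1) 4 'dbaa'
  17: (1,13) 2 'db'

[0, 2, 1, 1, 3, 0, 3, 1, 1, 2, 1, 2, 0, 1, 0, 1, 4, 2]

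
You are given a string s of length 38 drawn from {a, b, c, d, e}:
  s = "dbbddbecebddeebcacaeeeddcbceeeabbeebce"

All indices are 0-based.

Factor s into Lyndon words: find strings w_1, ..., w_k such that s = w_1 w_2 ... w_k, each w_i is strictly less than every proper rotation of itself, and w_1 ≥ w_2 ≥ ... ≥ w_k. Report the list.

emit factor 1: 'd' (i=0, period=1)
emit factor 2: 'bbddbecebddeebc' (i=1, period=15)
emit factor 3: 'acaeeeddcbceee' (i=16, period=14)
emit factor 4: 'abbeebce' (i=30, period=8)

["d", "bbddbecebddeebc", "acaeeeddcbceee", "abbeebce"]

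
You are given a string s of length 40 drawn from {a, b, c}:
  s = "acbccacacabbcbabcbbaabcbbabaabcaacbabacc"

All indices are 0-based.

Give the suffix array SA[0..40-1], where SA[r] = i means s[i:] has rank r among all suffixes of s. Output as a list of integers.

[27, 19, 31, 25, 35, 9, 28, 14, 20, 7, 5, 32, 0, 37, 26, 18, 24, 34, 13, 36, 17, 23, 10, 29, 11, 15, 21, 2, 39, 30, 8, 6, 4, 33, 12, 16, 22, 1, 38, 3]

rank→(start, suffix):
  0 → (27, 'aabcaacbabacc')
  1 → (19, 'aabcbbabaabcaacbabacc')
  2 → (31, 'aacbabacc')
  3 → (25, 'abaabcaacbabacc')
  4 → (35, 'abacc')
  5 → (9, 'abbcbabcbbaabcbbabaabcaacbabacc')
  6 → (28, 'abcaacbabacc')
  7 → (14, 'abcbbaabcbbabaabcaacbabacc')
  8 → (20, 'abcbbabaabcaacbabacc')
  9 → (7, 'acabbcbabcbbaabcbbabaabcaacbabacc')
  10 → (5, 'acacabbcbabcbbaabcbbabaabcaacbabacc')
  11 → (32, 'acbabacc')
  12 → (0, 'acbccacacabbcbabcbbaabcbbabaabcaacbabacc')
  13 → (37, 'acc')
  14 → (26, 'baabcaacbabacc')
  15 → (18, 'baabcbbabaabcaacbabacc')
  16 → (24, 'babaabcaacbabacc')
  17 → (34, 'babacc')
  18 → (13, 'babcbbaabcbbabaabcaacbabacc')
  19 → (36, 'bacc')
  20 → (17, 'bbaabcbbabaabcaacbabacc')
  21 → (23, 'bbabaabcaacbabacc')
  22 → (10, 'bbcbabcbbaabcbbabaabcaacbabacc')
  23 → (29, 'bcaacbabacc')
  24 → (11, 'bcbabcbbaabcbbabaabcaacbabacc')
  25 → (15, 'bcbbaabcbbabaabcaacbabacc')
  26 → (21, 'bcbbabaabcaacbabacc')
  27 → (2, 'bccacacabbcbabcbbaabcbbabaabcaacbabacc')
  28 → (39, 'c')
  29 → (30, 'caacbabacc')
  30 → (8, 'cabbcbabcbbaabcbbabaabcaacbabacc')
  31 → (6, 'cacabbcbabcbbaabcbbabaabcaacbabacc')
  32 → (4, 'cacacabbcbabcbbaabcbbabaabcaacbabacc')
  33 → (33, 'cbabacc')
  34 → (12, 'cbabcbbaabcbbabaabcaacbabacc')
  35 → (16, 'cbbaabcbbabaabcaacbabacc')
  36 → (22, 'cbbabaabcaacbabacc')
  37 → (1, 'cbccacacabbcbabcbbaabcbbabaabcaacbabacc')
  38 → (38, 'cc')
  39 → (3, 'ccacacabbcbabcbbaabcbbabaabcaacbabacc')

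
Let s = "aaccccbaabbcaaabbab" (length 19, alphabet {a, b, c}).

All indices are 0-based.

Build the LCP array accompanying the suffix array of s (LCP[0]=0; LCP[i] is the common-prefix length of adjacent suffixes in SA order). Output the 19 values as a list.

rank | idx | suffix
   0 |  12 | aaabbab
   1 |  13 | aabbab
   2 |   7 | aabbcaaabbab
   3 |   0 | aaccccbaabbcaaabbab
   4 |  17 | ab
   5 |  14 | abbab
   6 |   8 | abbcaaabbab
   7 |   1 | accccbaabbcaaabbab
   8 |  18 | b
   9 |   6 | baabbcaaabbab
  10 |  16 | bab
  11 |  15 | bbab
  12 |   9 | bbcaaabbab
  13 |  10 | bcaaabbab
  14 |  11 | caaabbab
  15 |   5 | cbaabbcaaabbab
  16 |   4 | ccbaabbcaaabbab
  17 |   3 | cccbaabbcaaabbab
  18 |   2 | ccccbaabbcaaabbab

SA = [12, 13, 7, 0, 17, 14, 8, 1, 18, 6, 16, 15, 9, 10, 11, 5, 4, 3, 2]
rank  pair      lcp
   1  s[12:],s[13:]  2  'aa'
   2  s[13:],s[7:]  4  'aabb'
   3  s[7:],s[0:]  2  'aa'
   4  s[0:],s[17:]  1  'a'
   5  s[17:],s[14:]  2  'ab'
   6  s[14:],s[8:]  3  'abb'
   7  s[8:],s[1:]  1  'a'
   8  s[1:],s[18:]  0  ''
   9  s[18:],s[6:]  1  'b'
  10  s[6:],s[16:]  2  'ba'
  11  s[16:],s[15:]  1  'b'
  12  s[15:],s[9:]  2  'bb'
  13  s[9:],s[10:]  1  'b'
  14  s[10:],s[11:]  0  ''
  15  s[11:],s[5:]  1  'c'
  16  s[5:],s[4:]  1  'c'
  17  s[4:],s[3:]  2  'cc'
  18  s[3:],s[2:]  3  'ccc'

[0, 2, 4, 2, 1, 2, 3, 1, 0, 1, 2, 1, 2, 1, 0, 1, 1, 2, 3]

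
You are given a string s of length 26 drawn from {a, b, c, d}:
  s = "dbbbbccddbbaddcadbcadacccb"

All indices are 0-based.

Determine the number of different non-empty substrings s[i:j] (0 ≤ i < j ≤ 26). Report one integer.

sorted suffixes:
  #0 SA[0]=21  'acccb'
  #1 SA[1]=19  'adacccb'
  #2 SA[2]=15  'adbcadacccb'
  #3 SA[3]=11  'addcadbcadacccb'
  #4 SA[4]=25  'b'
  #5 SA[5]=10  'baddcadbcadacccb'
  #6 SA[6]=9  'bbaddcadbcadacccb'
  #7 SA[7]=1  'bbbbccddbbaddcadbcadacccb'
  #8 SA[8]=2  'bbbccddbbaddcadbcadacccb'
  #9 SA[9]=3  'bbccddbbaddcadbcadacccb'
  #10 SA[10]=17  'bcadacccb'
  #11 SA[11]=4  'bccddbbaddcadbcadacccb'
  #12 SA[12]=18  'cadacccb'
  #13 SA[13]=14  'cadbcadacccb'
  #14 SA[14]=24  'cb'
  #15 SA[15]=23  'ccb'
  #16 SA[16]=22  'cccb'
  #17 SA[17]=5  'ccddbbaddcadbcadacccb'
  #18 SA[18]=6  'cddbbaddcadbcadacccb'
  #19 SA[19]=20  'dacccb'
  #20 SA[20]=8  'dbbaddcadbcadacccb'
  #21 SA[21]=0  'dbbbbccddbbaddcadbcadacccb'
  #22 SA[22]=16  'dbcadacccb'
  #23 SA[23]=13  'dcadbcadacccb'
  #24 SA[24]=7  'ddbbaddcadbcadacccb'
  #25 SA[25]=12  'ddcadbcadacccb'

SA = [21, 19, 15, 11, 25, 10, 9, 1, 2, 3, 17, 4, 18, 14, 24, 23, 22, 5, 6, 20, 8, 0, 16, 13, 7, 12]
rank  pair      lcp
   1  s[21:],s[19:]  1  'a'
   2  s[19:],s[15:]  2  'ad'
   3  s[15:],s[11:]  2  'ad'
   4  s[11:],s[25:]  0  ''
   5  s[25:],s[10:]  1  'b'
   6  s[10:],s[9:]  1  'b'
   7  s[9:],s[1:]  2  'bb'
   8  s[1:],s[2:]  3  'bbb'
   9  s[2:],s[3:]  2  'bb'
  10  s[3:],s[17:]  1  'b'
  11  s[17:],s[4:]  2  'bc'
  12  s[4:],s[18:]  0  ''
  13  s[18:],s[14:]  3  'cad'
  14  s[14:],s[24:]  1  'c'
  15  s[24:],s[23:]  1  'c'
  16  s[23:],s[22:]  2  'cc'
  17  s[22:],s[5:]  2  'cc'
  18  s[5:],s[6:]  1  'c'
  19  s[6:],s[20:]  0  ''
  20  s[20:],s[8:]  1  'd'
  21  s[8:],s[0:]  3  'dbb'
  22  s[0:],s[16:]  2  'db'
  23  s[16:],s[13:]  1  'd'
  24  s[13:],s[7:]  1  'd'
  25  s[7:],s[12:]  2  'dd'

n(n+1)/2 = 26·27/2 = 351
Σ LCP = 0 + 1 + 2 + 2 + 0 + 1 + 1 + 2 + 3 + 2 + 1 + 2 + 0 + 3 + 1 + 1 + 2 + 2 + 1 + 0 + 1 + 3 + 2 + 1 + 1 + 2 = 37
distinct = 351 − 37 = 314

314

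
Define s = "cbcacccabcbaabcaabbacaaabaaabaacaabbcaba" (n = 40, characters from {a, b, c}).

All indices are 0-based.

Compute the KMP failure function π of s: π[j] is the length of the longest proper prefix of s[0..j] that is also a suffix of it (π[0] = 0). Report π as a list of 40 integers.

π[0] = 0
j=1 s[j]='b': π[1]=0 (border '')
j=2 s[j]='c': π[2]=1 (border 'c')
j=3 s[j]='a': k: 1→0; π[3]=0 (border '')
j=4 s[j]='c': π[4]=1 (border 'c')
j=5 s[j]='c': k: 1→0; π[5]=1 (border 'c')
j=6 s[j]='c': k: 1→0; π[6]=1 (border 'c')
j=7 s[j]='a': k: 1→0; π[7]=0 (border '')
j=8 s[j]='b': π[8]=0 (border '')
j=9 s[j]='c': π[9]=1 (border 'c')
j=10 s[j]='b': π[10]=2 (border 'cb')
j=11 s[j]='a': k: 2→0; π[11]=0 (border '')
j=12 s[j]='a': π[12]=0 (border '')
j=13 s[j]='b': π[13]=0 (border '')
j=14 s[j]='c': π[14]=1 (border 'c')
j=15 s[j]='a': k: 1→0; π[15]=0 (border '')
j=16 s[j]='a': π[16]=0 (border '')
j=17 s[j]='b': π[17]=0 (border '')
j=18 s[j]='b': π[18]=0 (border '')
j=19 s[j]='a': π[19]=0 (border '')
j=20 s[j]='c': π[20]=1 (border 'c')
j=21 s[j]='a': k: 1→0; π[21]=0 (border '')
j=22 s[j]='a': π[22]=0 (border '')
j=23 s[j]='a': π[23]=0 (border '')
j=24 s[j]='b': π[24]=0 (border '')
j=25 s[j]='a': π[25]=0 (border '')
j=26 s[j]='a': π[26]=0 (border '')
j=27 s[j]='a': π[27]=0 (border '')
j=28 s[j]='b': π[28]=0 (border '')
j=29 s[j]='a': π[29]=0 (border '')
j=30 s[j]='a': π[30]=0 (border '')
j=31 s[j]='c': π[31]=1 (border 'c')
j=32 s[j]='a': k: 1→0; π[32]=0 (border '')
j=33 s[j]='a': π[33]=0 (border '')
j=34 s[j]='b': π[34]=0 (border '')
j=35 s[j]='b': π[35]=0 (border '')
j=36 s[j]='c': π[36]=1 (border 'c')
j=37 s[j]='a': k: 1→0; π[37]=0 (border '')
j=38 s[j]='b': π[38]=0 (border '')
j=39 s[j]='a': π[39]=0 (border '')

[0, 0, 1, 0, 1, 1, 1, 0, 0, 1, 2, 0, 0, 0, 1, 0, 0, 0, 0, 0, 1, 0, 0, 0, 0, 0, 0, 0, 0, 0, 0, 1, 0, 0, 0, 0, 1, 0, 0, 0]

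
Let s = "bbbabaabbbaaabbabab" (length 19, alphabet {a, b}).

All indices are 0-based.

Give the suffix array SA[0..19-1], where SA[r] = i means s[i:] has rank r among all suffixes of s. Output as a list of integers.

rank | idx | suffix
   0 |  10 | aaabbabab
   1 |  11 | aabbabab
   2 |   5 | aabbbaaabbabab
   3 |  17 | ab
   4 |   3 | abaabbbaaabbabab
   5 |  15 | abab
   6 |  12 | abbabab
   7 |   6 | abbbaaabbabab
   8 |  18 | b
   9 |   9 | baaabbabab
  10 |   4 | baabbbaaabbabab
  11 |  16 | bab
  12 |   2 | babaabbbaaabbabab
  13 |  14 | babab
  14 |   8 | bbaaabbabab
  15 |   1 | bbabaabbbaaabbabab
  16 |  13 | bbabab
  17 |   7 | bbbaaabbabab
  18 |   0 | bbbabaabbbaaabbabab

[10, 11, 5, 17, 3, 15, 12, 6, 18, 9, 4, 16, 2, 14, 8, 1, 13, 7, 0]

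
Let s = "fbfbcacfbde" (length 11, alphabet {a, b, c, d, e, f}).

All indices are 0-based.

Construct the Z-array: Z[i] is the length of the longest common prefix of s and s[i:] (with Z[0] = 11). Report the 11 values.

[11, 0, 2, 0, 0, 0, 0, 2, 0, 0, 0]

Z[0]=11
i=1: fresh scan; Z[1]=0
i=2: fresh scan; Z[2]=2 extend→box=[2,4)
i=3: min(r-i=1, Z[1]=0)=0; Z[3]=0
i=4: fresh scan; Z[4]=0
i=5: fresh scan; Z[5]=0
i=6: fresh scan; Z[6]=0
i=7: fresh scan; Z[7]=2 extend→box=[7,9)
i=8: min(r-i=1, Z[1]=0)=0; Z[8]=0
i=9: fresh scan; Z[9]=0
i=10: fresh scan; Z[10]=0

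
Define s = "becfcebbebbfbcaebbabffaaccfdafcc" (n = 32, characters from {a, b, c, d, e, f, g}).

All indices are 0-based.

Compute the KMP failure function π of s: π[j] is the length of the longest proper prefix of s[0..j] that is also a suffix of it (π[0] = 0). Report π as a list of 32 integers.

π[0] = 0
j=1 s[j]='e': π[1]=0 (border '')
j=2 s[j]='c': π[2]=0 (border '')
j=3 s[j]='f': π[3]=0 (border '')
j=4 s[j]='c': π[4]=0 (border '')
j=5 s[j]='e': π[5]=0 (border '')
j=6 s[j]='b': π[6]=1 (border 'b')
j=7 s[j]='b': k: 1→0; π[7]=1 (border 'b')
j=8 s[j]='e': π[8]=2 (border 'be')
j=9 s[j]='b': k: 2→0; π[9]=1 (border 'b')
j=10 s[j]='b': k: 1→0; π[10]=1 (border 'b')
j=11 s[j]='f': k: 1→0; π[11]=0 (border '')
j=12 s[j]='b': π[12]=1 (border 'b')
j=13 s[j]='c': k: 1→0; π[13]=0 (border '')
j=14 s[j]='a': π[14]=0 (border '')
j=15 s[j]='e': π[15]=0 (border '')
j=16 s[j]='b': π[16]=1 (border 'b')
j=17 s[j]='b': k: 1→0; π[17]=1 (border 'b')
j=18 s[j]='a': k: 1→0; π[18]=0 (border '')
j=19 s[j]='b': π[19]=1 (border 'b')
j=20 s[j]='f': k: 1→0; π[20]=0 (border '')
j=21 s[j]='f': π[21]=0 (border '')
j=22 s[j]='a': π[22]=0 (border '')
j=23 s[j]='a': π[23]=0 (border '')
j=24 s[j]='c': π[24]=0 (border '')
j=25 s[j]='c': π[25]=0 (border '')
j=26 s[j]='f': π[26]=0 (border '')
j=27 s[j]='d': π[27]=0 (border '')
j=28 s[j]='a': π[28]=0 (border '')
j=29 s[j]='f': π[29]=0 (border '')
j=30 s[j]='c': π[30]=0 (border '')
j=31 s[j]='c': π[31]=0 (border '')

[0, 0, 0, 0, 0, 0, 1, 1, 2, 1, 1, 0, 1, 0, 0, 0, 1, 1, 0, 1, 0, 0, 0, 0, 0, 0, 0, 0, 0, 0, 0, 0]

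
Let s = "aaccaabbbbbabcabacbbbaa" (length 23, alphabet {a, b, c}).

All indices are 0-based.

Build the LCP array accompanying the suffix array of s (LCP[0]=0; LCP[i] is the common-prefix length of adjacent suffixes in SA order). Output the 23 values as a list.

[0, 1, 2, 2, 1, 2, 2, 1, 2, 0, 2, 2, 1, 3, 2, 4, 3, 4, 1, 0, 2, 1, 1]

rank | idx | suffix
   0 |  22 | a
   1 |  21 | aa
   2 |   4 | aabbbbbabcabacbbbaa
   3 |   0 | aaccaabbbbbabcabacbbbaa
   4 |  14 | abacbbbaa
   5 |   5 | abbbbbabcabacbbbaa
   6 |  11 | abcabacbbbaa
   7 |  16 | acbbbaa
   8 |   1 | accaabbbbbabcabacbbbaa
   9 |  20 | baa
  10 |  10 | babcabacbbbaa
  11 |  15 | bacbbbaa
  12 |  19 | bbaa
  13 |   9 | bbabcabacbbbaa
  14 |  18 | bbbaa
  15 |   8 | bbbabcabacbbbaa
  16 |   7 | bbbbabcabacbbbaa
  17 |   6 | bbbbbabcabacbbbaa
  18 |  12 | bcabacbbbaa
  19 |   3 | caabbbbbabcabacbbbaa
  20 |  13 | cabacbbbaa
  21 |  17 | cbbbaa
  22 |   2 | ccaabbbbbabcabacbbbaa

SA = [22, 21, 4, 0, 14, 5, 11, 16, 1, 20, 10, 15, 19, 9, 18, 8, 7, 6, 12, 3, 13, 17, 2]
[i] adj suffixes → lcp
  [1] 22/21 → 1 ('a')
  [2] 21/4 → 2 ('aa')
  [3] 4/0 → 2 ('aa')
  [4] 0/14 → 1 ('a')
  [5] 14/5 → 2 ('ab')
  [6] 5/11 → 2 ('ab')
  [7] 11/16 → 1 ('a')
  [8] 16/1 → 2 ('ac')
  [9] 1/20 → 0 ('')
  [10] 20/10 → 2 ('ba')
  [11] 10/15 → 2 ('ba')
  [12] 15/19 → 1 ('b')
  [13] 19/9 → 3 ('bba')
  [14] 9/18 → 2 ('bb')
  [15] 18/8 → 4 ('bbba')
  [16] 8/7 → 3 ('bbb')
  [17] 7/6 → 4 ('bbbb')
  [18] 6/12 → 1 ('b')
  [19] 12/3 → 0 ('')
  [20] 3/13 → 2 ('ca')
  [21] 13/17 → 1 ('c')
  [22] 17/2 → 1 ('c')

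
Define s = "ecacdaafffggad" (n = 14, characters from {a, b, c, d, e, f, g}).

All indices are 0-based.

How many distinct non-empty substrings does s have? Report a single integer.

96

rank→(start, suffix):
  0 → (5, 'aafffggad')
  1 → (2, 'acdaafffggad')
  2 → (12, 'ad')
  3 → (6, 'afffggad')
  4 → (1, 'cacdaafffggad')
  5 → (3, 'cdaafffggad')
  6 → (13, 'd')
  7 → (4, 'daafffggad')
  8 → (0, 'ecacdaafffggad')
  9 → (7, 'fffggad')
  10 → (8, 'ffggad')
  11 → (9, 'fggad')
  12 → (11, 'gad')
  13 → (10, 'ggad')

SA = [5, 2, 12, 6, 1, 3, 13, 4, 0, 7, 8, 9, 11, 10]
[i] adj suffixes → lcp
  [1] 5/2 → 1 ('a')
  [2] 2/12 → 1 ('a')
  [3] 12/6 → 1 ('a')
  [4] 6/1 → 0 ('')
  [5] 1/3 → 1 ('c')
  [6] 3/13 → 0 ('')
  [7] 13/4 → 1 ('d')
  [8] 4/0 → 0 ('')
  [9] 0/7 → 0 ('')
  [10] 7/8 → 2 ('ff')
  [11] 8/9 → 1 ('f')
  [12] 9/11 → 0 ('')
  [13] 11/10 → 1 ('g')

n(n+1)/2 = 14·15/2 = 105
Σ LCP = 0 + 1 + 1 + 1 + 0 + 1 + 0 + 1 + 0 + 0 + 2 + 1 + 0 + 1 = 9
distinct = 105 − 9 = 96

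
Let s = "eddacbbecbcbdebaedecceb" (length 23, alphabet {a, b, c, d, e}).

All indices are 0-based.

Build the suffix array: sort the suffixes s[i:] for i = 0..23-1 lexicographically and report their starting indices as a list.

[3, 15, 22, 14, 5, 9, 11, 6, 4, 8, 10, 19, 20, 2, 1, 12, 17, 21, 13, 7, 18, 0, 16]

rank→(start, suffix):
  0 → (3, 'acbbecbcbdebaedecceb')
  1 → (15, 'aedecceb')
  2 → (22, 'b')
  3 → (14, 'baedecceb')
  4 → (5, 'bbecbcbdebaedecceb')
  5 → (9, 'bcbdebaedecceb')
  6 → (11, 'bdebaedecceb')
  7 → (6, 'becbcbdebaedecceb')
  8 → (4, 'cbbecbcbdebaedecceb')
  9 → (8, 'cbcbdebaedecceb')
  10 → (10, 'cbdebaedecceb')
  11 → (19, 'cceb')
  12 → (20, 'ceb')
  13 → (2, 'dacbbecbcbdebaedecceb')
  14 → (1, 'ddacbbecbcbdebaedecceb')
  15 → (12, 'debaedecceb')
  16 → (17, 'decceb')
  17 → (21, 'eb')
  18 → (13, 'ebaedecceb')
  19 → (7, 'ecbcbdebaedecceb')
  20 → (18, 'ecceb')
  21 → (0, 'eddacbbecbcbdebaedecceb')
  22 → (16, 'edecceb')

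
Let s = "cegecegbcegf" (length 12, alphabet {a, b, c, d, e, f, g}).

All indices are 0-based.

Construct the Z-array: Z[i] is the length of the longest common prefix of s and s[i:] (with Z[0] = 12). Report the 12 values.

[12, 0, 0, 0, 3, 0, 0, 0, 3, 0, 0, 0]

Z[0]=12
i=1: fresh scan; Z[1]=0
i=2: fresh scan; Z[2]=0
i=3: fresh scan; Z[3]=0
i=4: fresh scan; Z[4]=3 extend→box=[4,7)
i=5: min(r-i=2, Z[1]=0)=0; Z[5]=0
i=6: min(r-i=1, Z[2]=0)=0; Z[6]=0
i=7: fresh scan; Z[7]=0
i=8: fresh scan; Z[8]=3 extend→box=[8,11)
i=9: min(r-i=2, Z[1]=0)=0; Z[9]=0
i=10: min(r-i=1, Z[2]=0)=0; Z[10]=0
i=11: fresh scan; Z[11]=0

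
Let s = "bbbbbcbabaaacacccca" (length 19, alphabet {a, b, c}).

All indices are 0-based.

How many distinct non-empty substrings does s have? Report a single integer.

161

sorted suffixes:
  #0 SA[0]=18  'a'
  #1 SA[1]=9  'aaacacccca'
  #2 SA[2]=10  'aacacccca'
  #3 SA[3]=7  'abaaacacccca'
  #4 SA[4]=11  'acacccca'
  #5 SA[5]=13  'acccca'
  #6 SA[6]=8  'baaacacccca'
  #7 SA[7]=6  'babaaacacccca'
  #8 SA[8]=0  'bbbbbcbabaaacacccca'
  #9 SA[9]=1  'bbbbcbabaaacacccca'
  #10 SA[10]=2  'bbbcbabaaacacccca'
  #11 SA[11]=3  'bbcbabaaacacccca'
  #12 SA[12]=4  'bcbabaaacacccca'
  #13 SA[13]=17  'ca'
  #14 SA[14]=12  'cacccca'
  #15 SA[15]=5  'cbabaaacacccca'
  #16 SA[16]=16  'cca'
  #17 SA[17]=15  'ccca'
  #18 SA[18]=14  'cccca'

SA = [18, 9, 10, 7, 11, 13, 8, 6, 0, 1, 2, 3, 4, 17, 12, 5, 16, 15, 14]
[i] adj suffixes → lcp
  [1] 18/9 → 1 ('a')
  [2] 9/10 → 2 ('aa')
  [3] 10/7 → 1 ('a')
  [4] 7/11 → 1 ('a')
  [5] 11/13 → 2 ('ac')
  [6] 13/8 → 0 ('')
  [7] 8/6 → 2 ('ba')
  [8] 6/0 → 1 ('b')
  [9] 0/1 → 4 ('bbbb')
  [10] 1/2 → 3 ('bbb')
  [11] 2/3 → 2 ('bb')
  [12] 3/4 → 1 ('b')
  [13] 4/17 → 0 ('')
  [14] 17/12 → 2 ('ca')
  [15] 12/5 → 1 ('c')
  [16] 5/16 → 1 ('c')
  [17] 16/15 → 2 ('cc')
  [18] 15/14 → 3 ('ccc')

n(n+1)/2 = 19·20/2 = 190
Σ LCP = 0 + 1 + 2 + 1 + 1 + 2 + 0 + 2 + 1 + 4 + 3 + 2 + 1 + 0 + 2 + 1 + 1 + 2 + 3 = 29
distinct = 190 − 29 = 161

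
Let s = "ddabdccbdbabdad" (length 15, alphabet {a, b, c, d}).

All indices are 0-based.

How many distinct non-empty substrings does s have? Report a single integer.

104

rank→(start, suffix):
  0 → (10, 'abdad')
  1 → (2, 'abdccbdbabdad')
  2 → (13, 'ad')
  3 → (9, 'babdad')
  4 → (11, 'bdad')
  5 → (7, 'bdbabdad')
  6 → (3, 'bdccbdbabdad')
  7 → (6, 'cbdbabdad')
  8 → (5, 'ccbdbabdad')
  9 → (14, 'd')
  10 → (1, 'dabdccbdbabdad')
  11 → (12, 'dad')
  12 → (8, 'dbabdad')
  13 → (4, 'dccbdbabdad')
  14 → (0, 'ddabdccbdbabdad')

SA = [10, 2, 13, 9, 11, 7, 3, 6, 5, 14, 1, 12, 8, 4, 0]
rank  pair      lcp
   1  s[10:],s[2:]  3  'abd'
   2  s[2:],s[13:]  1  'a'
   3  s[13:],s[9:]  0  ''
   4  s[9:],s[11:]  1  'b'
   5  s[11:],s[7:]  2  'bd'
   6  s[7:],s[3:]  2  'bd'
   7  s[3:],s[6:]  0  ''
   8  s[6:],s[5:]  1  'c'
   9  s[5:],s[14:]  0  ''
  10  s[14:],s[1:]  1  'd'
  11  s[1:],s[12:]  2  'da'
  12  s[12:],s[8:]  1  'd'
  13  s[8:],s[4:]  1  'd'
  14  s[4:],s[0:]  1  'd'

n(n+1)/2 = 15·16/2 = 120
Σ LCP = 0 + 3 + 1 + 0 + 1 + 2 + 2 + 0 + 1 + 0 + 1 + 2 + 1 + 1 + 1 = 16
distinct = 120 − 16 = 104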